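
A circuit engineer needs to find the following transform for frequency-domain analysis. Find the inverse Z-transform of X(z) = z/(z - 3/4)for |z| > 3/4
Standard pair: z/(z-a) <-> a^n*u[n] for causal signals
With a = 3/4: x[n] = (3/4)^n*u[n]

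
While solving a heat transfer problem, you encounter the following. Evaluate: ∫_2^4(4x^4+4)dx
Step 1: Find antiderivative F(x) = (4/5)x^5 + 4x
Step 2: F(4) - F(2) = 4176/5 - (168/5) = 4008/5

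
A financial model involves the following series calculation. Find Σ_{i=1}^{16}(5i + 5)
= 5·Σ i + 5·16 = 5·136 + 80 = 760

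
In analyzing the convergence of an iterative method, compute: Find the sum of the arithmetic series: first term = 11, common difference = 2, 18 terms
Last term: a_n=11 + (18 - 1)·2=45
Sum=n(a_1 + a_n)/2=18(11 + 45)/2=504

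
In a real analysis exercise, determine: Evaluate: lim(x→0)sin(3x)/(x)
L'Hôpital (0/0): lim 3cos(3x)/1=3/1

Answer: 3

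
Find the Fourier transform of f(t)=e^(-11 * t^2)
The Fourier transform of a Gaussian e^(-a * t^2) is sqrt(pi/a) * e^(-omega^2/(4a)).
With a=11: F(omega)=sqrt(pi/11) * e^(-omega^2/44)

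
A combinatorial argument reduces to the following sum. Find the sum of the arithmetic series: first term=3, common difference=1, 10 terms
Last term: a_n = 3 + (10 - 1)·1 = 12
Sum = n(a_1 + a_n)/2 = 10(3 + 12)/2 = 75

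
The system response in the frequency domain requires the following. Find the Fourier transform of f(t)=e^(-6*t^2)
The Fourier transform of a Gaussian e^(-a * t^2) is sqrt(pi/a) * e^(-omega^2/(4a)).
With a = 6: F(omega) = sqrt(pi/6) * e^(-omega^2/24)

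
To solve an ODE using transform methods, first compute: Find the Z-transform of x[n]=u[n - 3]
Using the time-shift property: Z{u[n-3]}=z^(-3) * z/(z-1)
=z^(-2)/(z-1)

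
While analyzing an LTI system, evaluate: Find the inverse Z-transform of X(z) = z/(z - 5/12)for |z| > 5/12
Standard pair: z/(z-a) <-> a^n * u[n] for causal signals
With a = 5/12: x[n] = (5/12)^n * u[n]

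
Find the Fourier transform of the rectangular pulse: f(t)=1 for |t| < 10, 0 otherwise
F(omega)=integral from -10 to 10 of e^(-j*omega*t) dt
=2*sin(10*omega)/omega=20*sinc(10*omega/pi)

Answer: 2*sin(10*omega)/omega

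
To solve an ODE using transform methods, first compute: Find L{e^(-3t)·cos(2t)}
First shifting: L{e^(at)f(t)}=F(s-a)
L{cos(2t)}=s/(s² + 4)
Shift: (s + 3)/((s + 3)² + 4)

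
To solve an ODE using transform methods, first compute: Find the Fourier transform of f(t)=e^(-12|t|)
Using the standard pair: F{e^(-a|t|)}=2a/(a^2 + omega^2)
With a=12: F(omega)=24/(144 + omega^2)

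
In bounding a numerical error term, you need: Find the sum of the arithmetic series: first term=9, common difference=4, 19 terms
Last term: a_n=9 + (19 - 1)·4=81
Sum=n(a_1 + a_n)/2=19(9 + 81)/2=855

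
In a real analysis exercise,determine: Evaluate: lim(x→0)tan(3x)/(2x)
tan(u) ≈ u for small u:
tan(3x)/(2x) ≈ 3x/(2x)=3/2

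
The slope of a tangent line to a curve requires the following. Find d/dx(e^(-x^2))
Chain rule: d/dx[e^u] = e^u · u' where u = -x^2
u' = -2x

Answer: -2x·e^(-x^2)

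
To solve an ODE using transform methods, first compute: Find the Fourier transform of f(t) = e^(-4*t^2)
The Fourier transform of a Gaussian e^(-a*t^2) is sqrt(pi/a)*e^(-omega^2/(4a)).
With a = 4: F(omega) = sqrt(pi)/2*e^(-omega^2/16)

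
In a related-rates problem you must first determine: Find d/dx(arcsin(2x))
d/dx[arcsin(u)]=u'/√(1-u²), u=2x, u'=2

Answer: 2/√(1 - 4x²)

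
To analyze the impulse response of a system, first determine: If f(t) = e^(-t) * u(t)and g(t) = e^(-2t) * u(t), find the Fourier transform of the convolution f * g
By the convolution theorem: F{f*g} = F(omega)*G(omega)
F(omega) = 1/(1+j*omega), G(omega) = 1/(2+j*omega)
F{f*g} = 1/((1+j*omega)(2+j*omega))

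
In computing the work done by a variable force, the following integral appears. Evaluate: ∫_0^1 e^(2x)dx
Antiderivative: (1/2)e^(2x)
Evaluate: (1/2)(e^2 - 1)

Answer: (e^2 - 1)/2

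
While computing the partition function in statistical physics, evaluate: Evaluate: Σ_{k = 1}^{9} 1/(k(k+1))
Partial fractions: 1/(k(k+1)) = 1/k - 1/(k+1)
Telescoping sum: 1(1-1/10) = 1·9/10

Answer: 9/10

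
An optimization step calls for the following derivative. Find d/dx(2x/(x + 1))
Quotient rule: (f/g)' = (f'g - fg')/g²
f = 2x, f' = 2
g = x + 1, g' = 1

Answer: (2·(x + 1) - 2x)/(x + 1)²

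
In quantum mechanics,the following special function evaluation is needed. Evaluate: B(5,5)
B(x,y) = Γ(x)Γ(y)/Γ(x + y) = (x-1)!(y-1)!/(x + y-1)!
B(5,5) = 4!·4!/9! = 1/630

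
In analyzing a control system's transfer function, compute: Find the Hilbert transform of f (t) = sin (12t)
The Hilbert transform shifts each frequency component by -pi/2.
H{sin(wt)}=-cos(wt)
With w=12: H{sin(12t)}=-cos(12t)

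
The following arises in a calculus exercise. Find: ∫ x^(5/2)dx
Power rule: ∫ x^(5/2) dx = x^(7/2)/(7/2) + C

Answer: (2/7)·x^(7/2) + C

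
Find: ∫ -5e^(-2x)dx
Since d/dx[e^(-2x)] = -2e^(-2x), we get 5/2 e^(-2x)+C

Answer: (5/2)e^(-2x)+C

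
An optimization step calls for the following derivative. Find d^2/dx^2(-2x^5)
Apply power rule 2 times:
d^1: -10x^4
d^2: -40x^3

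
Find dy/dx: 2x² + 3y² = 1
Differentiate: 4x + 6y·(dy/dx) = 0
dy/dx = -4x/(6y) = -(2/3)·(x/y)

Answer: dy/dx = -(2/3)·(x/y)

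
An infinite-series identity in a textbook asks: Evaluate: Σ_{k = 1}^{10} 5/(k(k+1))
Partial fractions: 5/(k(k+1))=5/k - 5/(k+1)
Telescoping sum: 5(1-1/11)=5·10/11

Answer: 50/11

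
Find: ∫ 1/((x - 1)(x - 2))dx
Partial fractions: 1/((x-1)(x-2))=A/(x-1) + B/(x-2)
A=-1, B=1
∫ [-1· 1/(x-1) + 1· 1/(x-2)] dx
=(1)[ln|x-2| - ln|x-1|] + C

Answer: ln|(x-2)/(x-1)| + C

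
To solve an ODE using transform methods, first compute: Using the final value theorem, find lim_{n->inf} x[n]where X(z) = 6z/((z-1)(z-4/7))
Final value theorem: lim x[n] = lim_{z->1} (z-1)*X(z)
(z-1)*X(z) = 6z/(z-4/7)
As z->1: 6/(1 - 4/7) = 6/(3/7) = 14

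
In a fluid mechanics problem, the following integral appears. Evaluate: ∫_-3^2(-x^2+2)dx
Step 1: Find antiderivative F(x) = (-1/3)x^3 + 2x
Step 2: F(2) - F(-3) = 4/3 - (3) = -5/3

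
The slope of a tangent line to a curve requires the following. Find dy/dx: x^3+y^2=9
Differentiate: 3x^2 + 2y·(dy/dx)=0
dy/dx=-3x^2/(2y)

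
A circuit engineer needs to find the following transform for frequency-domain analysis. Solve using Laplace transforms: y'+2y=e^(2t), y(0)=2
Take L: sY - 2 + 2Y=1/(s-2)
Y(s + 2)=1/(s-2) + 2
Y=1/((s-2)(s + 2)) + 2/(s + 2)
Partial fractions: 1/((s-2)(s + 2))=(1/4)/(s-2) - (1/4)/(s + 2)
So Y=(1/4)/(s-2) + (7/4)/(s + 2)
Inverse Laplace transform (L^(-1){1/(s-2)}=e^(2t), L^(-1){1/(s + 2)}=e^(-2t)):

Answer: y(t)=(1/4)·e^(2t) + (7/4)·e^(-2t)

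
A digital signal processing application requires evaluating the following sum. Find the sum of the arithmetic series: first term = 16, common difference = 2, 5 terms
Last term: a_n=16+(5-1)·2=24
Sum=n(a_1+a_n)/2=5(16+24)/2=100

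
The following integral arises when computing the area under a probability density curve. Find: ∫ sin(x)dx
Using standard integral: ∫ sin(x) dx = -cos(x) + C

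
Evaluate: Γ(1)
Γ(n) = (n-1)! for positive integers
Γ(1) = 0! = 1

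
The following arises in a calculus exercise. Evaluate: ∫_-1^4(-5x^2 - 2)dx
Step 1: Find antiderivative F(x) = (-5/3)x^3-2x
Step 2: F(4) - F(-1) = -344/3 - (11/3) = -355/3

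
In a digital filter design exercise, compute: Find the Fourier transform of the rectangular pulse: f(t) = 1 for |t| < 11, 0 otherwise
F(omega) = integral from -11 to 11 of e^(-j * omega * t) dt
= 2 * sin(11 * omega)/omega = 22 * sinc(11 * omega/pi)

Answer: 2 * sin(11 * omega)/omega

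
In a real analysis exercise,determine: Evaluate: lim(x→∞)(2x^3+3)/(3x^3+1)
Divide numerator and denominator by x^3:
lim (2+3/x^3)/(3+1/x^3) = 2/3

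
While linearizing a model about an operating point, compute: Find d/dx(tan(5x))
Chain rule: d/dx[tan(u)] = sec²(u)·u' where u = 5x
u' = 5

Answer: 5·sec²(5x)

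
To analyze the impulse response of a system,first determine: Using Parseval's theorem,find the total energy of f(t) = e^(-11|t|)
Parseval's theorem: E = integral |f(t)|^2 dt = (1/2pi) integral |F(omega)|^2 domega
E = integral_{-inf}^{inf} e^(-22|t|) dt = 2 * integral_0^inf e^(-22t) dt = 2/(2 * 11) = 1/11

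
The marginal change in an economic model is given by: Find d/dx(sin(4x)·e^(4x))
Product rule: (fg)'=f'g + fg'
f=sin(4x), f'=4·cos(4x)
g=e^(4x), g'=4·e^(4x)

Answer: 4·cos(4x)·e^(4x) + 4·sin(4x)·e^(4x)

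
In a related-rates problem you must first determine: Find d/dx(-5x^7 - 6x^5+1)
Power rule: d/dx(ax^n) = n·a·x^(n-1)
Term by term: -35·x^6-30·x^4

Answer: -35x^6-30x^4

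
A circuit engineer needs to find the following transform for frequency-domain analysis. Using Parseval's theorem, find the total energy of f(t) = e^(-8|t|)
Parseval's theorem: E=integral |f(t)|^2 dt=(1/2pi) integral |F(omega)|^2 domega
E=integral_{-inf}^{inf} e^(-16|t|) dt=2*integral_0^inf e^(-16t) dt=2/(2*8)=1/8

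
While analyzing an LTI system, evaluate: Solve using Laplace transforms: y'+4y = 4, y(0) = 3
Take L of both sides: sY(s)-3+4Y(s) = 4/s
Y(s)(s+4) = 4/s+3
Y(s) = 4/(s(s+4))+3/(s+4)
Partial fractions: 4/(s(s+4)) = 1/s - 1/(s+4)
So Y(s) = 1/s+2/(s+4)
Inverse transform (L^(-1){1/s} = 1, L^(-1){1/(s+4)} = e^(-4t)):

Answer: y(t) = 1+2·e^(-4t)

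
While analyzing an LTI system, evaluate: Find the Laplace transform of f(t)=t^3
L{t^n}=n!/s^(n+1)
L{t^3}=3!/s^4=6/s^4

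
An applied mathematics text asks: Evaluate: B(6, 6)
B(x,y)=Γ(x)Γ(y)/Γ(x + y)=(x-1)!(y-1)!/(x + y-1)!
B(6,6)=5!·5!/11!=1/2772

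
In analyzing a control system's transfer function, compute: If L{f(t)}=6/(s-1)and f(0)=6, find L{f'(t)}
L{f'(t)}=s·F(s) - f(0)=6s/(s-1) - 6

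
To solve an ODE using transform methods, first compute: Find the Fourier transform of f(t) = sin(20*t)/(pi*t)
sin(W * t)/(pi * t) = (W/pi) * sinc(W * t/pi) is the impulse response of the ideal low-pass filter with cutoff W (here W = 20).
Its Fourier transform is a rectangular function:
F(omega) = 1 for |omega| < 20, 0 otherwise

Answer: rect(omega/40) [i.e., 1 for |omega| < 20, 0 otherwise]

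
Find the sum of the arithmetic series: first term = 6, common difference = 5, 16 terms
Last term: a_n=6 + (16 - 1)·5=81
Sum=n(a_1 + a_n)/2=16(6 + 81)/2=696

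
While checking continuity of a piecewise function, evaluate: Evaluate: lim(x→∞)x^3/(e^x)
Apply L'Hôpital 3 times (∞/∞ each time):
Eventually get 3!/(e^x) → 0

Answer: 0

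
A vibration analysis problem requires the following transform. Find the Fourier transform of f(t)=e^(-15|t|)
Using the standard pair: F{e^(-a|t|)}=2a/(a^2 + omega^2)
With a=15: F(omega)=30/(225 + omega^2)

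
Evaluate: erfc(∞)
erfc(x)=1 - erf(x); erfc(∞)=1 - erf(∞)=1 - 1=0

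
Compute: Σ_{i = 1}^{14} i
Using formula: Σ i^1=n(n+1)/2=14·15/2=105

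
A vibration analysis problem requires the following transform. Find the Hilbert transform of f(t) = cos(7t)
The Hilbert transform shifts each frequency component by -pi/2.
H{cos(wt)}=sin(wt)
With w=7: H{cos(7t)}=sin(7t)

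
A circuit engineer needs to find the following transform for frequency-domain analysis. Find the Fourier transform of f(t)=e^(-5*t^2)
The Fourier transform of a Gaussian e^(-a * t^2) is sqrt(pi/a) * e^(-omega^2/(4a)).
With a=5: F(omega)=sqrt(pi/5) * e^(-omega^2/20)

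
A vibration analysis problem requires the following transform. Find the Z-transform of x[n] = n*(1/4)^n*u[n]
Using the property Z{n * a^n * u[n]} = az/(z-a)^2
With a = 1/4: X(z) = (1/4)z/(z - 1/4)^2, |z| > 1/4

Answer: (1/4)z/(z - 1/4)^2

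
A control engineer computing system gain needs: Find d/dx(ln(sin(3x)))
Chain rule: d/dx[ln(u)]=u'/u where u=sin(3x)
u'=3cos(3x)

Answer: (3cos(3x))/(sin(3x))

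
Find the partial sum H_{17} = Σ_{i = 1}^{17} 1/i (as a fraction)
H_17 = 1 + 1/2 + 1/3 + ... + 1/17
= 42142223/12252240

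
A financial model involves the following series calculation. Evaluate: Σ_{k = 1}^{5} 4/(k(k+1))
Partial fractions: 4/(k(k+1)) = 4/k - 4/(k+1)
Telescoping sum: 4(1-1/6) = 4·5/6

Answer: 10/3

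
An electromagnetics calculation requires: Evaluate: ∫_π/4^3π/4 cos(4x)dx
Antiderivative: sin(4x)/4
Evaluate at bounds: [sin(4·3π/4)/4] - [sin(4·π/4)/4]
= ((0) - (0))/4 = 0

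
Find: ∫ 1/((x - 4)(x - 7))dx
Partial fractions: 1/((x-4)(x-7)) = A/(x-4) + B/(x-7)
A = -1/3, B = 1/3
∫ [-1/3· 1/(x-4) + 1/3· 1/(x-7)] dx
= (1/3)[ln|x-7| - ln|x-4|] + C

Answer: (1/3)·ln|(x-7)/(x-4)| + C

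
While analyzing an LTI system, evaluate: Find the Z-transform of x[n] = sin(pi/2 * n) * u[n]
Z{sin(w0 * n) * u[n]}=z * sin(w0)/(z^2 - 2z * cos(w0) + 1)
With w0=pi/2: X(z)=z * sin(pi/2)/(z^2 - 2z * cos(pi/2) + 1)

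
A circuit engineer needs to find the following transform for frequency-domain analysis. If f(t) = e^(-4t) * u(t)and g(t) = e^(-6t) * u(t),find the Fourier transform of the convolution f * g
By the convolution theorem: F{f * g} = F(omega) * G(omega)
F(omega) = 1/(4+j * omega), G(omega) = 1/(6+j * omega)
F{f * g} = 1/((4+j * omega)(6+j * omega))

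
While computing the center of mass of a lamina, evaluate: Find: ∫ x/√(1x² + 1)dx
Let u = x²+1, du = 2x dx
∫ (1/2)·u^(-1/2) du = √u+C

Answer: √(x²+1)+C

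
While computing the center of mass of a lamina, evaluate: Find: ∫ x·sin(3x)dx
By parts: u = x, dv = sin(3x) dx
du = dx, v = -cos(3x)/3
= -x·cos(3x)/3 + sin(3x)/3² + C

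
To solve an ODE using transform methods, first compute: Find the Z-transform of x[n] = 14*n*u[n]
Z{n*u[n]} = z/(z-1)^2
By linearity: Z{14*n*u[n]} = 14z/(z-1)^2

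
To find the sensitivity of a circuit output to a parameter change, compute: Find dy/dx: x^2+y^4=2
Differentiate: 2x + 4y^3·(dy/dx) = 0
dy/dx = -2x/(4y^3)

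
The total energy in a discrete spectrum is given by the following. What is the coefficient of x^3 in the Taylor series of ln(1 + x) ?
ln(1 + x)=Σ (-1)^(n + 1) x^n/n
Coefficient of x^3=(-1)^4/3=1/3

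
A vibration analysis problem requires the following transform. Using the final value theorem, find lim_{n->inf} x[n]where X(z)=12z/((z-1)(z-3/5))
Final value theorem: lim x[n] = lim_{z->1} (z-1) * X(z)
(z-1) * X(z) = 12z/(z-3/5)
As z->1: 12/(1-3/5) = 12/(2/5) = 30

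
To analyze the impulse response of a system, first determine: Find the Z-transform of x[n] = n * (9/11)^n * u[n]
Using the property Z{n*a^n*u[n]} = az/(z-a)^2
With a = 9/11: X(z) = (9/11)z/(z - 9/11)^2, |z| > 9/11

Answer: (9/11)z/(z - 9/11)^2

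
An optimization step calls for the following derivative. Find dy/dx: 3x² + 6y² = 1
Differentiate: 6x + 12y·(dy/dx) = 0
dy/dx = -6x/(12y) = -(1/2)·(x/y)

Answer: dy/dx = -(1/2)·(x/y)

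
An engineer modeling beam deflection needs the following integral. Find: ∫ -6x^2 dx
Using power rule: ∫ -6x^2 dx = -6/3 x^3+C = -2x^3+C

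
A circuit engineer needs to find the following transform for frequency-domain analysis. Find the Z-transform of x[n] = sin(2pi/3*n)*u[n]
Z{sin(w0 * n) * u[n]}=z * sin(w0)/(z^2 - 2z * cos(w0) + 1)
With w0=2pi/3: X(z)=z * sin(2pi/3)/(z^2 - 2z * cos(2pi/3) + 1)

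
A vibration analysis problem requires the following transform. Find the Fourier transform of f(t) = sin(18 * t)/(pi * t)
sin(W * t)/(pi * t)=(W/pi) * sinc(W * t/pi) is the impulse response of the ideal low-pass filter with cutoff W (here W=18).
Its Fourier transform is a rectangular function:
F(omega)=1 for |omega| < 18, 0 otherwise

Answer: rect(omega/36) [i.e., 1 for |omega| < 18, 0 otherwise]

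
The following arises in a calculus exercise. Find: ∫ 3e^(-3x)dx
Since d/dx[e^(-3x)] = -3e^(-3x), we get -1 e^(-3x) + C

Answer: -e^(-3x) + C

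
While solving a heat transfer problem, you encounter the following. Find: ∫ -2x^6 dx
Using power rule: ∫ -2x^6 dx = -2/7 x^7 + C = (-2/7)x^7 + C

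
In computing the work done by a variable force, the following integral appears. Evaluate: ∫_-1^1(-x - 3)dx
Step 1: Find antiderivative F(x) = (-1/2)x^2 - 3x
Step 2: F(1) - F(-1) = -7/2 - (5/2) = -6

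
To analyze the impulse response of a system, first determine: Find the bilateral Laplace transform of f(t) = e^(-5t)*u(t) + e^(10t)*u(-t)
For e^(-5t) * u(t): L=1/(s+5), Re(s) > -5
For e^(10t) * u(-t): L=-1/(s-10), Re(s) < 10
Combined: F(s)=1/(s+5)-1/(s-10), -5 < Re(s) < 10

Answer: 1/(s+5)-1/(s-10), ROC: -5 < Re(s) < 10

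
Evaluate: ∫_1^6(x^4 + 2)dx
Step 1: Find antiderivative F(x) = (1/5)x^5+2x
Step 2: F(6) - F(1) = 7836/5 - (11/5) = 1565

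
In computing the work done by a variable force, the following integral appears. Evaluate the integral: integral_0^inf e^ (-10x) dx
integral_0^inf e^(-10x) dx = [-1/10 * e^(-10x)]_0^inf
= 0 - (-1/10) = 1/10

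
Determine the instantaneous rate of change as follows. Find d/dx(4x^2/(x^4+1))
Quotient rule: (f/g)'=(f'g - fg')/g²
f=4x^2, f'=8x
g=x^4+1, g'=4x^3

Answer: (8x·(x^4+1)-16x^5)/(x^4+1)²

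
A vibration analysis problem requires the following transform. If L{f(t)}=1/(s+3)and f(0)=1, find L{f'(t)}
L{f'(t)} = s·F(s) - f(0) = s/(s+3)-1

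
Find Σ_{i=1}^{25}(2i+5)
=2·Σ i + 5·25=2·325 + 125=775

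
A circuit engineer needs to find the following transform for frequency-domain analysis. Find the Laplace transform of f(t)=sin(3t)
L{sin(wt)} = w/(s² + w²)
L{sin(3t)} = 3/(s² + 9)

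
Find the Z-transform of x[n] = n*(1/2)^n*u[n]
Using the property Z{n*a^n*u[n]}=az/(z-a)^2
With a=1/2: X(z)=(1/2)z/(z - 1/2)^2, |z| > 1/2

Answer: (1/2)z/(z - 1/2)^2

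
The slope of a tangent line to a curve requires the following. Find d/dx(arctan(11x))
d/dx[arctan(u)] = u'/(1+u²), u = 11x, u' = 11

Answer: 11/(1+121x²)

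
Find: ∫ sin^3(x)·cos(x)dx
Let u = sin(x), du = cos(x) dx
∫ u^3 du = u^4/4 + C

Answer: sin^4(x)/4 + C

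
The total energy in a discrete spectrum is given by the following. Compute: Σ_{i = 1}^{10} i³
Using formula: Σ i^3=[n(n+1)/2]²=[10·11/2]²=3025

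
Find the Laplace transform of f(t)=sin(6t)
L{sin(wt)} = w/(s²+w²)
L{sin(6t)} = 6/(s²+36)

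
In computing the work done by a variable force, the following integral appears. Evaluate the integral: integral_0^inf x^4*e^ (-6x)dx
This is a Gamma integral. Substitute u = 6x (du = 6 dx):
integral_0^inf x^4 * e^(-6x) dx = (1/6^5) integral_0^inf u^4 * e^(-u) du
= Gamma(5)/6^5 = 4!/6^5 = 24/7776

Answer: 1/324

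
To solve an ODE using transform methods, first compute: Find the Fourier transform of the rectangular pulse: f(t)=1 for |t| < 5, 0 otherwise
F(omega) = integral from -5 to 5 of e^(-j*omega*t) dt
= 2*sin(5*omega)/omega = 10*sinc(5*omega/pi)

Answer: 2*sin(5*omega)/omega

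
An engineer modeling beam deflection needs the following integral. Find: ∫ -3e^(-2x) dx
Since d/dx[e^(-2x)]=-2e^(-2x), we get 3/2 e^(-2x) + C

Answer: (3/2)e^(-2x) + C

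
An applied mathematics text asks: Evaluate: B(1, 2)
B(x,y) = Γ(x)Γ(y)/Γ(x+y) = (x-1)!(y-1)!/(x+y-1)!
B(1,2) = 0!·1!/2! = 1/2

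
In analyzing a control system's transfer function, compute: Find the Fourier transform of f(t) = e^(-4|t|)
Using the standard pair: F{e^(-a|t|)}=2a/(a^2+omega^2)
With a=4: F(omega)=8/(16+omega^2)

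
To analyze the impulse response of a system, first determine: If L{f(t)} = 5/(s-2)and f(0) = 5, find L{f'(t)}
L{f'(t)} = s·F(s) - f(0) = 5s/(s-2)-5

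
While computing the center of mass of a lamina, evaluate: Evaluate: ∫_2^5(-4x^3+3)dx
Step 1: Find antiderivative F(x) = -x^4 + 3x
Step 2: F(5) - F(2) = -610 - (-10) = -600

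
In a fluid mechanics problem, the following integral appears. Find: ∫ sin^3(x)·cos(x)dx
Let u=sin(x), du=cos(x) dx
∫ u^3 du=u^4/4+C

Answer: sin^4(x)/4+C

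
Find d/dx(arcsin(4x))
d/dx[arcsin(u)]=u'/√(1-u²), u=4x, u'=4

Answer: 4/√(1-16x²)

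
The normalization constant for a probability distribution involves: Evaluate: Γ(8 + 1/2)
Γ(n+1/2)=(2n)!√π/(4^n·n!)
=20922789888000√π/(65536·40320)=(2027025/256)·√π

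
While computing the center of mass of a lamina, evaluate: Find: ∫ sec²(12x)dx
Since d/dx[tan(12x)]=12sec²(12x), integral=tan(12x)/12 + C

Answer: (1/12)tan(12x) + C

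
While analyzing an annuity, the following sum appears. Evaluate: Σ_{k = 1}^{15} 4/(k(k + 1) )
Partial fractions: 4/(k(k + 1))=4/k - 4/(k + 1)
Telescoping sum: 4(1 - 1/16)=4·15/16

Answer: 15/4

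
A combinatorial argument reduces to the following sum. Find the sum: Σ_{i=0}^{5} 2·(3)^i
Geometric series: S=a(1 - r^n)/(1 - r)
a=2, r=3, n=6
S=2(1-729)/-2=728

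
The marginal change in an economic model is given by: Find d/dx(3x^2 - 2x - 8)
Power rule: d/dx(ax^n)=n·a·x^(n-1)
Term by term: 6·x - 2

Answer: 6x - 2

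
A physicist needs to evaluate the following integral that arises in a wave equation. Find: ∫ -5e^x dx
Since d/dx[e^x] = +e^x, we get -5e^x+C

Answer: -5e^x+C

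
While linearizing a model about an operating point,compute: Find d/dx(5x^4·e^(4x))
Product rule: (fg)' = f'g + fg'
f = 5x^4, f' = 20x^3
g = e^(4x), g' = 4·e^(4x)

Answer: 20x^3·e^(4x) + 20x^4·e^(4x)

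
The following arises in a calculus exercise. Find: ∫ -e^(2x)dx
Since d/dx[e^(2x)] = 2e^(2x), we get -1/2 e^(2x)+C

Answer: (-1/2)e^(2x)+C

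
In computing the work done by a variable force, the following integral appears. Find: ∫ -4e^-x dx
Since d/dx[e^-x]=- e^-x, we get 4e^-x + C

Answer: 4e^-x + C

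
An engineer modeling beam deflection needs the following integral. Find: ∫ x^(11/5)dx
Power rule: ∫ x^(11/5) dx = x^(16/5)/(16/5) + C

Answer: (5/16)·x^(16/5) + C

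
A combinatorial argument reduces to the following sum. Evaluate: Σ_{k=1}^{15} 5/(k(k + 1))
Partial fractions: 5/(k(k+1)) = 5/k - 5/(k+1)
Telescoping sum: 5(1-1/16) = 5·15/16

Answer: 75/16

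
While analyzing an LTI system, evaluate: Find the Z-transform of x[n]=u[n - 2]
Using the time-shift property: Z{u[n-2]} = z^(-2) * z/(z-1)
= z^(-1)/(z-1)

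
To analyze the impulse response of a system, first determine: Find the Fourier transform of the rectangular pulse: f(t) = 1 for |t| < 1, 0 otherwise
F(omega) = integral from -1 to 1 of e^(-j * omega * t) dt
= 2 * sin(1 * omega)/omega = 2 * sinc(1 * omega/pi)

Answer: 2 * sin(1 * omega)/omega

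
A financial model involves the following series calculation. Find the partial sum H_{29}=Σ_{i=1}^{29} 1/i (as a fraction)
H_29 = 1 + 1/2 + 1/3 + ... + 1/29
= 9227046511387/2329089562800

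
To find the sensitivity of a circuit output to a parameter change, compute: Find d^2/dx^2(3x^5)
Apply power rule 2 times:
d^1: 15x^4
d^2: 60x^3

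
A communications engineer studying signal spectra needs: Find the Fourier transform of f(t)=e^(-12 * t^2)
The Fourier transform of a Gaussian e^(-a * t^2) is sqrt(pi/a) * e^(-omega^2/(4a)).
With a = 12: F(omega) = sqrt(pi/12) * e^(-omega^2/48)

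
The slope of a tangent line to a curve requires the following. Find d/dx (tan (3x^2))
Chain rule: d/dx[tan(u)] = sec²(u)·u' where u = 3x^2
u' = 6x

Answer: 6x·sec²(3x^2)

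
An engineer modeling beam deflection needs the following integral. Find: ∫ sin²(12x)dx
Using identity sin²(u) = (1 - cos(2u))/2:
∫ (1 - cos(24x))/2 dx = x/2 - sin(24x)/48 + C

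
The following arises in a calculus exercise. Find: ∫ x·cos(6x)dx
By parts: u=x, dv=cos(6x) dx
du=dx, v=sin(6x)/6
=x·sin(6x)/6+cos(6x)/6²+C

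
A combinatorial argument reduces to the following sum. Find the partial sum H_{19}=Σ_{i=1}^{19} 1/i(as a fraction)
H_19 = 1+1/2+1/3+...+1/19
= 275295799/77597520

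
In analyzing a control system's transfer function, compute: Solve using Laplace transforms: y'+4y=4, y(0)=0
Take L of both sides: sY(s)-0+4Y(s)=4/s
Y(s)(s+4)=4/s+0
Y(s)=4/(s(s+4))+0/(s+4)
Partial fractions: 4/(s(s+4))=1/s - 1/(s+4)
So Y(s)=1/s - 1/(s+4)
Inverse transform (L^(-1){1/s}=1, L^(-1){1/(s+4)}=e^(-4t)):

Answer: y(t)=1 - e^(-4t)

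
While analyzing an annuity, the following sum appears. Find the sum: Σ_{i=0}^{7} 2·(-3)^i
Geometric series: S = a(1 - r^n)/(1 - r)
a = 2, r = -3, n = 8
S = 2(1-6561)/4 = -3280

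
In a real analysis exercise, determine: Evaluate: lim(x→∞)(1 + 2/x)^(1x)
Rewrite as [(1 + 2/x)^x]^1.
lim(1 + 2/x)^x = e^2, so limit = (e^2)^1 = e^2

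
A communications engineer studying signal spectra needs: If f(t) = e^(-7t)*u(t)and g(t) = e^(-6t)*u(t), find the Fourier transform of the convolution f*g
By the convolution theorem: F{f*g} = F(omega)*G(omega)
F(omega) = 1/(7 + j*omega), G(omega) = 1/(6 + j*omega)
F{f*g} = 1/((7 + j*omega)(6 + j*omega))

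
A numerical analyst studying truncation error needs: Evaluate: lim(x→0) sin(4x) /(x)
L'Hôpital (0/0): lim 4cos(4x)/1=4/1

Answer: 4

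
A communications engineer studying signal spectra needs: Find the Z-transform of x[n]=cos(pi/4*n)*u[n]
Z{cos(w0 * n) * u[n]}=z(z - cos(w0))/(z^2-2z * cos(w0)+1)
With w0=pi/4: X(z)=z(z - cos(pi/4))/(z^2-2z * cos(pi/4)+1)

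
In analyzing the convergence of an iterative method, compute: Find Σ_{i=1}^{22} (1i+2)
= 1·Σ i+2·22 = 1·253+44 = 297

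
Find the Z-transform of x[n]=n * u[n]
Standard pair: Z{n * u[n]}=z/(z-1)^2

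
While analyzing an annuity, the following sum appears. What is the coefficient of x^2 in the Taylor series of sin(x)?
sin(x) has only odd powers. Coefficient of x^2=0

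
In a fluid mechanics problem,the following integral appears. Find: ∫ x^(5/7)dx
Power rule: ∫ x^(5/7) dx = x^(12/7)/(12/7)+C

Answer: (7/12)·x^(12/7)+C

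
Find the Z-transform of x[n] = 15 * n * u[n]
Z{n*u[n]} = z/(z-1)^2
By linearity: Z{15*n*u[n]} = 15z/(z-1)^2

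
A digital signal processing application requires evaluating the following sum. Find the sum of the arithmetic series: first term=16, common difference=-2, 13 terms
Last term: a_n = 16+(13-1)·-2 = -8
Sum = n(a_1+a_n)/2 = 13(16+(-8))/2 = 52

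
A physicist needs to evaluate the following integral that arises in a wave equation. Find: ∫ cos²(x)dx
Using identity cos²(u) = (1 + cos(2u))/2:
∫ (1 + cos(2x))/2 dx = x/2 + sin(2x)/4 + C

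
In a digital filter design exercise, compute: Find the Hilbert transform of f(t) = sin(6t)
The Hilbert transform shifts each frequency component by -pi/2.
H{sin(wt)} = -cos(wt)
With w = 6: H{sin(6t)} = -cos(6t)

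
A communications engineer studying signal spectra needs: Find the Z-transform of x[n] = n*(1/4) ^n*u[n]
Using the property Z{n * a^n * u[n]} = az/(z-a)^2
With a = 1/4: X(z) = (1/4)z/(z - 1/4)^2, |z| > 1/4

Answer: (1/4)z/(z - 1/4)^2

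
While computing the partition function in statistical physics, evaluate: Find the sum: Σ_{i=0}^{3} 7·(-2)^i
Geometric series: S = a(1 - r^n)/(1 - r)
a = 7, r = -2, n = 4
S = 7(1-16)/3 = -35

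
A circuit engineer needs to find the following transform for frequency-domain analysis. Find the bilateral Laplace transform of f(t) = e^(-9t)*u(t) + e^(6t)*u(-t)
For e^(-9t)*u(t): L = 1/(s+9), Re(s) > -9
For e^(6t)*u(-t): L = -1/(s-6), Re(s) < 6
Combined: F(s) = 1/(s+9)-1/(s-6), -9 < Re(s) < 6

Answer: 1/(s+9)-1/(s-6), ROC: -9 < Re(s) < 6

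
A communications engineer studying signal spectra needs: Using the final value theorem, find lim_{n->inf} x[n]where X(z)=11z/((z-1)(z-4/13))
Final value theorem: lim x[n]=lim_{z->1} (z-1) * X(z)
(z-1) * X(z)=11z/(z-4/13)
As z->1: 11/(1 - 4/13)=11/(9/13)=143/9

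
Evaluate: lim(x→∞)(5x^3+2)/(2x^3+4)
Divide numerator and denominator by x^3:
lim (5+2/x^3)/(2+4/x^3) = 5/2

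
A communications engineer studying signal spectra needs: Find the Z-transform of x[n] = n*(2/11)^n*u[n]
Using the property Z{n * a^n * u[n]} = az/(z-a)^2
With a = 2/11: X(z) = (2/11)z/(z - 2/11)^2, |z| > 2/11

Answer: (2/11)z/(z - 2/11)^2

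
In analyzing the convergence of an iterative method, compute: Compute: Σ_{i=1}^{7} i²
Using formula: Σ i^2=n(n+1)(2n+1)/6=7·8·15/6=140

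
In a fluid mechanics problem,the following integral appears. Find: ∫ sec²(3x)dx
Since d/dx[tan(3x)] = 3sec²(3x), integral = tan(3x)/3+C

Answer: (1/3)tan(3x)+C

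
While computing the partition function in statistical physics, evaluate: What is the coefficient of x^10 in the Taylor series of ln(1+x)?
ln(1 + x) = Σ (-1)^(n + 1) x^n/n
Coefficient of x^10 = (-1)^11/10 = -1/10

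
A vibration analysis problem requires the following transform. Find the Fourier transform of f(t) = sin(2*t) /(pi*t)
sin(W*t)/(pi*t)=(W/pi)*sinc(W*t/pi) is the impulse response of the ideal low-pass filter with cutoff W (here W=2).
Its Fourier transform is a rectangular function:
F(omega)=1 for |omega| < 2, 0 otherwise

Answer: rect(omega/4) [i.e., 1 for |omega| < 2, 0 otherwise]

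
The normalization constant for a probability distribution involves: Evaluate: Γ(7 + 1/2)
Γ(n + 1/2) = (2n)!√π/(4^n·n!)
= 87178291200√π/(16384·5040) = (135135/128)·√π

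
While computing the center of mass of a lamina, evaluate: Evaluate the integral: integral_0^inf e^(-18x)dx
integral_0^inf e^(-18x) dx = [-1/18*e^(-18x)]_0^inf
= 0 - (-1/18) = 1/18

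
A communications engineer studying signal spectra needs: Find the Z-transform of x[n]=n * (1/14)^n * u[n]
Using the property Z{n*a^n*u[n]} = az/(z-a)^2
With a = 1/14: X(z) = (1/14)z/(z - 1/14)^2, |z| > 1/14

Answer: (1/14)z/(z - 1/14)^2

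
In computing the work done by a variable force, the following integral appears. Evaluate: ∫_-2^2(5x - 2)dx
Step 1: Find antiderivative F(x) = (5/2)x^2-2x
Step 2: F(2) - F(-2) = 6 - (14) = -8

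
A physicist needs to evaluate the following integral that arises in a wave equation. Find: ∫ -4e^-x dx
Since d/dx[e^-x]=- e^-x, we get 4e^-x+C

Answer: 4e^-x+C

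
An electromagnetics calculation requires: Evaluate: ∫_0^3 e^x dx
Antiderivative: e^x
Evaluate: (e^3-1)

Answer: e^3-1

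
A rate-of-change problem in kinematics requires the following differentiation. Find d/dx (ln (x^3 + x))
Chain rule: d/dx[ln(u)] = u'/u where u = x^3+x
u' = 3x^2+1

Answer: (3x^2+1)/(x^3+x)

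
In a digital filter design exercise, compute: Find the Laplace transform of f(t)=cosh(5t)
L{cosh(at)} = s/(s²-a²)
L{cosh(5t)} = s/(s²-25)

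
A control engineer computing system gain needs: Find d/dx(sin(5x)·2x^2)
Product rule: (fg)' = f'g+fg'
f = sin(5x), f' = 5·cos(5x)
g = 2x^2, g' = 4x

Answer: 10·cos(5x)·x^2+4·sin(5x)·x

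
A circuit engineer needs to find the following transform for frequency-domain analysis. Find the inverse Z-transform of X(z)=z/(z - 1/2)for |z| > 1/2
Standard pair: z/(z-a) <-> a^n*u[n] for causal signals
With a = 1/2: x[n] = (1/2)^n*u[n]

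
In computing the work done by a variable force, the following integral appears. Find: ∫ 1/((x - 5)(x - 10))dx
Partial fractions: 1/((x-5)(x-10)) = A/(x-5) + B/(x-10)
A = -1/5, B = 1/5
∫ [-1/5· 1/(x-5) + 1/5· 1/(x-10)] dx
= (1/5)[ln|x-10| - ln|x-5|] + C

Answer: (1/5)·ln|(x-10)/(x-5)| + C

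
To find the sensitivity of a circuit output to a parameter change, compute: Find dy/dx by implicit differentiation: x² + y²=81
Differentiate both sides: 2x + 2y·(dy/dx) = 0
Solve: dy/dx = -2x/(2y) = -x/y

Answer: dy/dx = -x/y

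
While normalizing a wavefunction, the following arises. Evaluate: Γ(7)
Γ(n)=(n-1)! for positive integers
Γ(7)=6!=720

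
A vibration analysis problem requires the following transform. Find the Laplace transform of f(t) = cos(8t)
L{cos(wt)}=s/(s² + w²)
L{cos(8t)}=s/(s² + 64)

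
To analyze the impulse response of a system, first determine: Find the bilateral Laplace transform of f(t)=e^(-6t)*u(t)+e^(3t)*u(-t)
For e^(-6t)*u(t): L=1/(s + 6), Re(s) > -6
For e^(3t)*u(-t): L=-1/(s-3), Re(s) < 3
Combined: F(s)=1/(s + 6) - 1/(s-3), -6 < Re(s) < 3

Answer: 1/(s + 6) - 1/(s-3), ROC: -6 < Re(s) < 3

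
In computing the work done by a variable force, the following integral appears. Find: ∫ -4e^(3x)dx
Since d/dx[e^(3x)] = 3e^(3x), we get -4/3 e^(3x)+C

Answer: (-4/3)e^(3x)+C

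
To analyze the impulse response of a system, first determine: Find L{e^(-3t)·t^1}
First shifting: L{e^(at)f(t)} = F(s-a)
L{t^1} = 1/s^2
Shift s → s + 3: 1/(s + 3)^2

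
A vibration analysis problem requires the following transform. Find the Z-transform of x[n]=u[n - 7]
Using the time-shift property: Z{u[n-7]}=z^(-7)*z/(z-1)
=z^(-6)/(z-1)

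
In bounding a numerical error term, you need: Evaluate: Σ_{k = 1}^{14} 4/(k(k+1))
Partial fractions: 4/(k(k+1)) = 4/k - 4/(k+1)
Telescoping sum: 4(1-1/15) = 4·14/15

Answer: 56/15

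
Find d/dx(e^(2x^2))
Chain rule: d/dx[e^u]=e^u · u' where u=2x^2
u'=4x

Answer: 4x·e^(2x^2)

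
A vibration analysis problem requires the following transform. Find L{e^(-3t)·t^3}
First shifting: L{e^(at)f(t)} = F(s-a)
L{t^3} = 6/s^4
Shift s → s+3: 6/(s+3)^4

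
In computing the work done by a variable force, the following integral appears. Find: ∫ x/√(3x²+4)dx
Let u = 3x² + 4, du = 6x dx
∫ (1/6)·u^(-1/2) du = √u/3 + C

Answer: √(3x² + 4)/3 + C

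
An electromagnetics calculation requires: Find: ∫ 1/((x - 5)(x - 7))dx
Partial fractions: 1/((x-5)(x-7)) = A/(x-5)+B/(x-7)
A = -1/2, B = 1/2
∫ [-1/2· 1/(x-5)+1/2· 1/(x-7)] dx
= (1/2)[ln|x-7| - ln|x-5|]+C

Answer: (1/2)·ln|(x-7)/(x-5)|+C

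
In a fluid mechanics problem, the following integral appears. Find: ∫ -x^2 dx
Using power rule: ∫ -x^2 dx = -1/3 x^3+C = (-1/3)x^3+C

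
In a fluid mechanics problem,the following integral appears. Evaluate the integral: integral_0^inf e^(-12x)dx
integral_0^inf e^(-12x) dx=[-1/12*e^(-12x)]_0^inf
=0 - (-1/12)=1/12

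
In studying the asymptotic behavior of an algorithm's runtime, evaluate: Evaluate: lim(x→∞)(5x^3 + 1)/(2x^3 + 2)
Divide numerator and denominator by x^3:
lim (5+1/x^3)/(2+2/x^3) = 5/2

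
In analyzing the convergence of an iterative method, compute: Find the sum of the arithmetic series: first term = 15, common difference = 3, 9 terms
Last term: a_n=15 + (9 - 1)·3=39
Sum=n(a_1 + a_n)/2=9(15 + 39)/2=243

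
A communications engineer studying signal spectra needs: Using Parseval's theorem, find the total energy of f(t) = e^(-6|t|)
Parseval's theorem: E=integral |f(t)|^2 dt=(1/2pi) integral |F(omega)|^2 domega
E=integral_{-inf}^{inf} e^(-12|t|) dt=2 * integral_0^inf e^(-12t) dt=2/(2 * 6)=1/6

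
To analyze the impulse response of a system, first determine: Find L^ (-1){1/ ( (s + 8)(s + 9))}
Partial fractions: 1/((s + 8)(s + 9))=A/(s + 8) + B/(s + 9)
Cover-up: A=1/(s + 9)|_{s=-8}=1; B=1/(s + 8)|_{s=-9}=-1
L^(-1)=e^(-8t) - e^(-9t)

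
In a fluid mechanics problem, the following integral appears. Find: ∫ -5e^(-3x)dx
Since d/dx[e^(-3x)]=-3e^(-3x), we get 5/3 e^(-3x) + C

Answer: (5/3)e^(-3x) + C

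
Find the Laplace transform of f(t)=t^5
L{t^n} = n!/s^(n + 1)
L{t^5} = 5!/s^6 = 120/s^6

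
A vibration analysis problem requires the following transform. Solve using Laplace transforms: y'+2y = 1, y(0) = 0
Take L of both sides: sY(s)-0+2Y(s) = 1/s
Y(s)(s+2) = 1/s+0
Y(s) = 1/(s(s+2))+0/(s+2)
Partial fractions: 1/(s(s+2)) = (1/2)/s - (1/2)/(s+2)
So Y(s) = (1/2)/s - (1/2)/(s+2)
Inverse transform (L^(-1){1/s} = 1, L^(-1){1/(s+2)} = e^(-2t)):

Answer: y(t) = 1/2 - (1/2)·e^(-2t)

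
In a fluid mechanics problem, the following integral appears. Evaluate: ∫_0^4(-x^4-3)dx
Step 1: Find antiderivative F(x) = (-1/5)x^5 - 3x
Step 2: F(4) - F(0) = -1084/5 - (0) = -1084/5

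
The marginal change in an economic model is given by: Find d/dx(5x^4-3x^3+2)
Power rule: d/dx(ax^n) = n·a·x^(n-1)
Term by term: 20·x^3-9·x^2

Answer: 20x^3-9x^2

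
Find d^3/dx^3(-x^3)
Apply power rule 3 times:
d^1: -3x^2
d^2: -6x
d^3: -6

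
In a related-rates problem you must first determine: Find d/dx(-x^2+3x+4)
Power rule: d/dx(ax^n)=n·a·x^(n-1)
Term by term: -2·x + 3

Answer: -2x + 3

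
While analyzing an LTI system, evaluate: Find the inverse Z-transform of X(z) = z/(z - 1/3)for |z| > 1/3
Standard pair: z/(z-a) <-> a^n*u[n] for causal signals
With a=1/3: x[n]=(1/3)^n*u[n]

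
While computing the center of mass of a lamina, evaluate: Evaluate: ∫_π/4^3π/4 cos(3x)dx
Antiderivative: sin(3x)/3
Evaluate at bounds: [sin(3·3π/4)/3] - [sin(3·π/4)/3]
=((√2/2) - (√2/2))/3=0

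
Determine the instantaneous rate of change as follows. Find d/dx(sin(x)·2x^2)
Product rule: (fg)'=f'g+fg'
f=sin(x), f'=cos(x)
g=2x^2, g'=4x

Answer: 2·cos(x)·x^2+4·sin(x)·x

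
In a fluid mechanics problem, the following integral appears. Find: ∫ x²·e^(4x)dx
Integration by parts twice:
First: u = x², dv = e^(4x) dx => x²e^(4x)/4 - (2/4)∫ xe^(4x) dx
Second (∫ xe^(4x) dx): xe^(4x)/4 - e^(4x)/16
Combining: e^(4x)(x²/4 - 2x/16 + 2/64) + C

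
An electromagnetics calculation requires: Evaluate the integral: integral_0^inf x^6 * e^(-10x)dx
This is a Gamma integral. Substitute u = 10x (du = 10 dx):
integral_0^inf x^6*e^(-10x) dx = (1/10^7) integral_0^inf u^6*e^(-u) du
= Gamma(7)/10^7 = 6!/10^7 = 720/10000000

Answer: 9/125000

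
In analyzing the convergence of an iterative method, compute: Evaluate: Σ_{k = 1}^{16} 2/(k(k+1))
Partial fractions: 2/(k(k + 1)) = 2/k - 2/(k + 1)
Telescoping sum: 2(1 - 1/17) = 2·16/17

Answer: 32/17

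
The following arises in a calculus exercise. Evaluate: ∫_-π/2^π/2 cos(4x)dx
Antiderivative: sin(4x)/4
Evaluate at bounds: [sin(4·π/2)/4] - [sin(4·-π/2)/4]
=((0) - (0))/4=0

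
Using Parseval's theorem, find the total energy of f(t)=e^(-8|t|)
Parseval's theorem: E = integral |f(t)|^2 dt = (1/2pi) integral |F(omega)|^2 domega
E = integral_{-inf}^{inf} e^(-16|t|) dt = 2 * integral_0^inf e^(-16t) dt = 2/(2 * 8) = 1/8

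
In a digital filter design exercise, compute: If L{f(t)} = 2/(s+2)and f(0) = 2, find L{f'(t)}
L{f'(t)}=s·F(s) - f(0)=2s/(s+2)-2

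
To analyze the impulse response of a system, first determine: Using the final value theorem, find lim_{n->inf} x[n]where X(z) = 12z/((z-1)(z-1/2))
Final value theorem: lim x[n]=lim_{z->1} (z-1) * X(z)
(z-1) * X(z)=12z/(z-1/2)
As z->1: 12/(1-1/2)=12/(1/2)=24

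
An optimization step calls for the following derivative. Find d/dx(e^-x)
Chain rule: d/dx[e^u]=e^u · u' where u=-x
u'=-1

Answer: -1·e^-x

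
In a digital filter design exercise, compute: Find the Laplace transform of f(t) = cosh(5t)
L{cosh(at)} = s/(s²-a²)
L{cosh(5t)} = s/(s²-25)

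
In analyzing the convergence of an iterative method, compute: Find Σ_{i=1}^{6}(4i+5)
= 4·Σ i + 5·6 = 4·21 + 30 = 114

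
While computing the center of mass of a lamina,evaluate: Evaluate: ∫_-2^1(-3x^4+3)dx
Step 1: Find antiderivative F(x) = (-3/5)x^5+3x
Step 2: F(1) - F(-2) = 12/5 - (66/5) = -54/5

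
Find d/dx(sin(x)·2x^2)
Product rule: (fg)'=f'g+fg'
f=sin(x), f'=cos(x)
g=2x^2, g'=4x

Answer: 2·cos(x)·x^2+4·sin(x)·x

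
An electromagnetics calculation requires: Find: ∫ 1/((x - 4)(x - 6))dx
Partial fractions: 1/((x-4)(x-6))=A/(x-4) + B/(x-6)
A=-1/2, B=1/2
∫ [-1/2· 1/(x-4) + 1/2· 1/(x-6)] dx
=(1/2)[ln|x-6| - ln|x-4|] + C

Answer: (1/2)·ln|(x-6)/(x-4)| + C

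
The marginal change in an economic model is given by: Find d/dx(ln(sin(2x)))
Chain rule: d/dx[ln(u)]=u'/u where u=sin(2x)
u'=2cos(2x)

Answer: (2cos(2x))/(sin(2x))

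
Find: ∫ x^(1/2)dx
Power rule: ∫ x^(1/2) dx=x^(3/2)/(3/2)+C

Answer: (2/3)·x^(3/2)+C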